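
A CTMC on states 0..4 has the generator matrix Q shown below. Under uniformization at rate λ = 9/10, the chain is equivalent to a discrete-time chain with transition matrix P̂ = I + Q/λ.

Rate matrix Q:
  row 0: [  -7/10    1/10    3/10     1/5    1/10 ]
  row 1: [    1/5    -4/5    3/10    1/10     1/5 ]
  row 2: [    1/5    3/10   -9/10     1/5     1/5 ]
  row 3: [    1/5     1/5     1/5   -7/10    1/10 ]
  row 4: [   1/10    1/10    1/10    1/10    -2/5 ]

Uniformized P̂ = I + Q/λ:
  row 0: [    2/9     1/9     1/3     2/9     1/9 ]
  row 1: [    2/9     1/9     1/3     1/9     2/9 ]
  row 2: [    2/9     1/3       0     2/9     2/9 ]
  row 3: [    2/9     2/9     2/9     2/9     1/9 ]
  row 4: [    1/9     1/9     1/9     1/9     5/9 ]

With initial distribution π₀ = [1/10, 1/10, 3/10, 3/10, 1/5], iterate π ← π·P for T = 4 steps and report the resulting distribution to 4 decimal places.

π = [0.1924, 0.1722, 0.1917, 0.1729, 0.2708]

t=0: π = [0.1000, 0.1000, 0.3000, 0.3000, 0.2000]
t=1: π = [0.2000, 0.2111, 0.1556, 0.1889, 0.2444]
t=2: π = [0.1951, 0.1667, 0.2062, 0.1716, 0.2605]
t=3: π = [0.1933, 0.1760, 0.1877, 0.1748, 0.2683]
t=4: π = [0.1924, 0.1722, 0.1917, 0.1729, 0.2708]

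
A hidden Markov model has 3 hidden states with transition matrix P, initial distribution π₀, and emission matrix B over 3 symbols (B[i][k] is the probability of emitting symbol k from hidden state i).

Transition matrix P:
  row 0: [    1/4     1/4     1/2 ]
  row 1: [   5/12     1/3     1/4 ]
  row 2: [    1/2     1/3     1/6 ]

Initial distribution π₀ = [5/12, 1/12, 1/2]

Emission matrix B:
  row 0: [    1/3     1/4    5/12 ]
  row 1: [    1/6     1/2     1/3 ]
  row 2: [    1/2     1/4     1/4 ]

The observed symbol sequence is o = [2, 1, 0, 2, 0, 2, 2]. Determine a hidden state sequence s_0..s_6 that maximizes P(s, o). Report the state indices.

path = [2, 0, 2, 0, 2, 0, 2]

t=0: δ = [1.736e-01, 2.778e-02, 1.250e-01]  (obs o_0=2)
t=1: δ = [1.562e-02, 2.170e-02, 2.170e-02]  ψ = [2, 0, 0]  (obs o_1=1)
t=2: δ = [3.617e-03, 1.206e-03, 3.906e-03]  ψ = [2, 1, 0]  (obs o_2=0)
t=3: δ = [8.138e-04, 4.340e-04, 4.521e-04]  ψ = [2, 2, 0]  (obs o_3=2)
t=4: δ = [7.535e-05, 3.391e-05, 2.035e-04]  ψ = [2, 0, 0]  (obs o_4=0)
t=5: δ = [4.239e-05, 2.261e-05, 9.419e-06]  ψ = [2, 2, 0]  (obs o_5=2)
t=6: δ = [4.415e-06, 3.532e-06, 5.298e-06]  ψ = [0, 0, 0]  (obs o_6=2)
backtrack: best end state = 2; path = [2, 0, 2, 0, 2, 0, 2]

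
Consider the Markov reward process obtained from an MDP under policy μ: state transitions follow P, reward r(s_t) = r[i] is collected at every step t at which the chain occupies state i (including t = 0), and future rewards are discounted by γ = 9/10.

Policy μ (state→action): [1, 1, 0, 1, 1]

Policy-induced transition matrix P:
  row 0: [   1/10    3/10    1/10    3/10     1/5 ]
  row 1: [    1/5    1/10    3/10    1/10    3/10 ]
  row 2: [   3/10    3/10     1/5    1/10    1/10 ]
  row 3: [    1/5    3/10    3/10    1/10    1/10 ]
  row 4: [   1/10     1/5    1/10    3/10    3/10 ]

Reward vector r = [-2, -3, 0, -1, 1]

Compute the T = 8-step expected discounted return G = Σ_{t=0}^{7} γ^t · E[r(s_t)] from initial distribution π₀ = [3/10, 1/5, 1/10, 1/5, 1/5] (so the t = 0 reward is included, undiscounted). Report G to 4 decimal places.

G = -6.0429

t=0: π = [0.3000, 0.2000, 0.1000, 0.2000, 0.2000], E[r] = -1.2000, γ^t·E[r] = -1.200000, running G = -1.200000
t=1: π = [0.1600, 0.2400, 0.1900, 0.2000, 0.2100], E[r] = -1.0300, γ^t·E[r] = -0.927000, running G = -2.127000
t=2: π = [0.1820, 0.2310, 0.2070, 0.1740, 0.2060], E[r] = -1.0250, γ^t·E[r] = -0.830250, running G = -2.957250
t=3: π = [0.1819, 0.2332, 0.2017, 0.1776, 0.2056], E[r] = -1.0354, γ^t·E[r] = -0.754807, running G = -3.712057
t=4: π = [0.1814, 0.2328, 0.2023, 0.1775, 0.2060], E[r] = -1.0328, γ^t·E[r] = -0.677614, running G = -4.389670
t=5: π = [0.1815, 0.2328, 0.2023, 0.1775, 0.2059], E[r] = -1.0331, γ^t·E[r] = -0.610041, running G = -4.999711
t=6: π = [0.1815, 0.2328, 0.2023, 0.1775, 0.2059], E[r] = -1.0331, γ^t·E[r] = -0.549025, running G = -5.548735
t=7: π = [0.1815, 0.2328, 0.2023, 0.1775, 0.2059], E[r] = -1.0331, γ^t·E[r] = -0.494123, running G = -6.042858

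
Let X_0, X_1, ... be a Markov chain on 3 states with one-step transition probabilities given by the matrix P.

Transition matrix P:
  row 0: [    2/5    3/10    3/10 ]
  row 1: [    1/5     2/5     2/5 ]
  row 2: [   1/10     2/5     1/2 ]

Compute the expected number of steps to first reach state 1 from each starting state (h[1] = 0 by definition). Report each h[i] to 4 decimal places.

h = [2.9630, 0.0000, 2.5926]

First-step conditioning: h[1] = 0; for i ≠ 1, h[i] = 1 + Σ_k P[i][k]·h[k].
  h[0] = 1 + 2/5·h[0] + 3/10·h[2]
  h[2] = 1 + 1/10·h[0] + 1/2·h[2]
Solving the 2×2 linear system over states ≠ 1 gives exactly h = [80/27, 0, 70/27] (h[1] = 0 is the target).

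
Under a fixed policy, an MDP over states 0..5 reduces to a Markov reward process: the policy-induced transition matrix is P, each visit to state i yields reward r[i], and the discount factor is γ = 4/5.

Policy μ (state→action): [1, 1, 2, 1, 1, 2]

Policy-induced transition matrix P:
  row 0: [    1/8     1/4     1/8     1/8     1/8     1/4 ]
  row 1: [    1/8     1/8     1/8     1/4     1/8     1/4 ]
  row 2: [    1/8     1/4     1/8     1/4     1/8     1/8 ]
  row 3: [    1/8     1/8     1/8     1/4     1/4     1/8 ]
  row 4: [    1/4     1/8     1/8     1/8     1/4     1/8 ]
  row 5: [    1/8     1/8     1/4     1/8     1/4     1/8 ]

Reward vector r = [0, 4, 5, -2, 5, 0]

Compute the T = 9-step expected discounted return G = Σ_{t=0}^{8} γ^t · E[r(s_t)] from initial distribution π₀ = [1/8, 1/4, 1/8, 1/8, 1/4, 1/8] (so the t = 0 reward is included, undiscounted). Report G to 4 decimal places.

t=0: π = [0.1250, 0.2500, 0.1250, 0.1250, 0.2500, 0.1250], E[r] = 2.6250, γ^t·E[r] = 2.625000, running G = 2.625000
t=1: π = [0.1563, 0.1563, 0.1406, 0.1875, 0.1875, 0.1719], E[r] = 1.8906, γ^t·E[r] = 1.512500, running G = 4.137500
t=2: π = [0.1484, 0.1621, 0.1465, 0.1855, 0.1934, 0.1641], E[r] = 1.9766, γ^t·E[r] = 1.265000, running G = 5.402500
t=3: π = [0.1492, 0.1619, 0.1455, 0.1868, 0.1929, 0.1638], E[r] = 1.9658, γ^t·E[r] = 1.006500, running G = 6.409000
t=4: π = [0.1491, 0.1618, 0.1455, 0.1868, 0.1929, 0.1639], E[r] = 1.9659, γ^t·E[r] = 0.805213, running G = 7.214213
t=5: π = [0.1491, 0.1618, 0.1455, 0.1868, 0.1929, 0.1639], E[r] = 1.9659, γ^t·E[r] = 0.644198, running G = 7.858410
t=6: π = [0.1491, 0.1618, 0.1455, 0.1868, 0.1929, 0.1639], E[r] = 1.9659, γ^t·E[r] = 0.515358, running G = 8.373768
t=7: π = [0.1491, 0.1618, 0.1455, 0.1868, 0.1929, 0.1639], E[r] = 1.9659, γ^t·E[r] = 0.412286, running G = 8.786055
t=8: π = [0.1491, 0.1618, 0.1455, 0.1868, 0.1929, 0.1639], E[r] = 1.9659, γ^t·E[r] = 0.329829, running G = 9.115884

G = 9.1159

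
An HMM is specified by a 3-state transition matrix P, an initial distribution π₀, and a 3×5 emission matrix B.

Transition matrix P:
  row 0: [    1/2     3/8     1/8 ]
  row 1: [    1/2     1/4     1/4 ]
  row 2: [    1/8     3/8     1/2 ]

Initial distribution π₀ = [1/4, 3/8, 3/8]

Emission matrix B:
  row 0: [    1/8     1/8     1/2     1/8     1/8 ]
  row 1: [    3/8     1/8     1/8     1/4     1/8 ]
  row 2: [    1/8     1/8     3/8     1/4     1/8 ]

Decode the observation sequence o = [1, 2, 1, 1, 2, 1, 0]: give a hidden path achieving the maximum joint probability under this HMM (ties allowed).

t=0: δ = [3.125e-02, 4.688e-02, 4.688e-02]  (obs o_0=1)
t=1: δ = [1.172e-02, 2.197e-03, 8.789e-03]  ψ = [1, 2, 2]  (obs o_1=2)
t=2: δ = [7.324e-04, 5.493e-04, 5.493e-04]  ψ = [0, 0, 2]  (obs o_2=1)
t=3: δ = [4.578e-05, 3.433e-05, 3.433e-05]  ψ = [0, 0, 2]  (obs o_3=1)
t=4: δ = [1.144e-05, 2.146e-06, 6.437e-06]  ψ = [0, 0, 2]  (obs o_4=2)
t=5: δ = [7.153e-07, 5.364e-07, 4.023e-07]  ψ = [0, 0, 2]  (obs o_5=1)
t=6: δ = [4.470e-08, 1.006e-07, 2.515e-08]  ψ = [0, 0, 2]  (obs o_6=0)
backtrack: best end state = 1; path = [1, 0, 0, 0, 0, 0, 1]

path = [1, 0, 0, 0, 0, 0, 1]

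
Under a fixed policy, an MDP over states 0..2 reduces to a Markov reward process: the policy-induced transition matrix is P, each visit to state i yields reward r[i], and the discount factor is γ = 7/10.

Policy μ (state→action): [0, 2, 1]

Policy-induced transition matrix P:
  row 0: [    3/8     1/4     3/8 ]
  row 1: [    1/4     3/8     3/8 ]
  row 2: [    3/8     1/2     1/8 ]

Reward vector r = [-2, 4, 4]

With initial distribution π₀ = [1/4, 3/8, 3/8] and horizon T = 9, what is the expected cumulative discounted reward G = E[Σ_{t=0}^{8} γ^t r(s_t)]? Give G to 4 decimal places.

t=0: π = [0.2500, 0.3750, 0.3750], E[r] = 2.5000, γ^t·E[r] = 2.500000, running G = 2.500000
t=1: π = [0.3281, 0.3906, 0.2813], E[r] = 2.0313, γ^t·E[r] = 1.421875, running G = 3.921875
t=2: π = [0.3262, 0.3691, 0.3047], E[r] = 2.0430, γ^t·E[r] = 1.001055, running G = 4.922930
t=3: π = [0.3289, 0.3723, 0.2988], E[r] = 2.0269, γ^t·E[r] = 0.695211, running G = 5.618141
t=4: π = [0.3285, 0.3712, 0.3003], E[r] = 2.0292, γ^t·E[r] = 0.487220, running G = 6.105361
t=5: π = [0.3286, 0.3715, 0.2999], E[r] = 2.0284, γ^t·E[r] = 0.340919, running G = 6.446280
t=6: π = [0.3286, 0.3714, 0.3000], E[r] = 2.0286, γ^t·E[r] = 0.238664, running G = 6.684944
t=7: π = [0.3286, 0.3714, 0.3000], E[r] = 2.0286, γ^t·E[r] = 0.167061, running G = 6.852004
t=8: π = [0.3286, 0.3714, 0.3000], E[r] = 2.0286, γ^t·E[r] = 0.116943, running G = 6.968948

G = 6.9689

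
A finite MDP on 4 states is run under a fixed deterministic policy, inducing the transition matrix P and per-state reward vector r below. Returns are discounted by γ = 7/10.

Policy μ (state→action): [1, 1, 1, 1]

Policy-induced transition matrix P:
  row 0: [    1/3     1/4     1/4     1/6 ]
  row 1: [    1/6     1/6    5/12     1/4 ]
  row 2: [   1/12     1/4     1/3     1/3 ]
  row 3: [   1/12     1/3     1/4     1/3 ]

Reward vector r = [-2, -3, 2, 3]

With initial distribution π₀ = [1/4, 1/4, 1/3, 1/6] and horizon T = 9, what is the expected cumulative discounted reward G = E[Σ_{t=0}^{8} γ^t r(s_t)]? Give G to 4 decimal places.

t=0: π = [0.2500, 0.2500, 0.3333, 0.1667], E[r] = -0.0833, γ^t·E[r] = -0.083333, running G = -0.083333
t=1: π = [0.1667, 0.2431, 0.3194, 0.2708], E[r] = 0.3889, γ^t·E[r] = 0.272222, running G = 0.188889
t=2: π = [0.1453, 0.2523, 0.3171, 0.2853], E[r] = 0.4427, γ^t·E[r] = 0.216927, running G = 0.405816
t=3: π = [0.1407, 0.2527, 0.3185, 0.2881], E[r] = 0.4617, γ^t·E[r] = 0.158350, running G = 0.564166
t=4: π = [0.1396, 0.2529, 0.3187, 0.2888], E[r] = 0.4658, γ^t·E[r] = 0.111848, running G = 0.676014
t=5: π = [0.1393, 0.2530, 0.3187, 0.2890], E[r] = 0.4668, γ^t·E[r] = 0.078460, running G = 0.754474
t=6: π = [0.1392, 0.2530, 0.3187, 0.2890], E[r] = 0.4671, γ^t·E[r] = 0.054950, running G = 0.809424
t=7: π = [0.1392, 0.2530, 0.3187, 0.2890], E[r] = 0.4671, γ^t·E[r] = 0.038469, running G = 0.847893
t=8: π = [0.1392, 0.2530, 0.3187, 0.2890], E[r] = 0.4671, γ^t·E[r] = 0.026929, running G = 0.874823

G = 0.8748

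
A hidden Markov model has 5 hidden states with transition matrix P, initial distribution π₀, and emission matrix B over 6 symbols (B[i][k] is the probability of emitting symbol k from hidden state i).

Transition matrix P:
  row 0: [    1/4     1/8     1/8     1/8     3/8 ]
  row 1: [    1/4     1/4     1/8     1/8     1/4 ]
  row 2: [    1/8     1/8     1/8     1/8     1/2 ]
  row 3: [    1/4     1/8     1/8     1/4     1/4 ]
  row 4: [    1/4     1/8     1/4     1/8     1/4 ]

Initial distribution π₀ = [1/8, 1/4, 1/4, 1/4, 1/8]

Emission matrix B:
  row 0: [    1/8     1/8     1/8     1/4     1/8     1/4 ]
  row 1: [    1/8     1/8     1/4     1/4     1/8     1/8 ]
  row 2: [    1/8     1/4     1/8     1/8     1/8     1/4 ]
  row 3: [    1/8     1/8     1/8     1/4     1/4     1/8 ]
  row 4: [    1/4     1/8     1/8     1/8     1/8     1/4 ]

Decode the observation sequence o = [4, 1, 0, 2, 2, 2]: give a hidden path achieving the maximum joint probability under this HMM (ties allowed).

path = [3, 2, 4, 1, 1, 1]

t=0: δ = [1.562e-02, 3.125e-02, 3.125e-02, 6.250e-02, 1.562e-02]  (obs o_0=4)
t=1: δ = [1.953e-03, 9.766e-04, 1.953e-03, 1.953e-03, 1.953e-03]  ψ = [3, 1, 3, 3, 2]  (obs o_1=1)
t=2: δ = [6.104e-05, 3.052e-05, 6.104e-05, 6.104e-05, 2.441e-04]  ψ = [0, 0, 4, 3, 2]  (obs o_2=0)
t=3: δ = [7.629e-06, 7.629e-06, 7.629e-06, 3.815e-06, 7.629e-06]  ψ = [4, 4, 4, 4, 4]  (obs o_3=2)
t=4: δ = [2.384e-07, 4.768e-07, 2.384e-07, 1.192e-07, 4.768e-07]  ψ = [0, 1, 4, 0, 2]  (obs o_4=2)
t=5: δ = [1.490e-08, 2.980e-08, 1.490e-08, 7.451e-09, 1.490e-08]  ψ = [1, 1, 4, 1, 1]  (obs o_5=2)
backtrack: best end state = 1; path = [3, 2, 4, 1, 1, 1]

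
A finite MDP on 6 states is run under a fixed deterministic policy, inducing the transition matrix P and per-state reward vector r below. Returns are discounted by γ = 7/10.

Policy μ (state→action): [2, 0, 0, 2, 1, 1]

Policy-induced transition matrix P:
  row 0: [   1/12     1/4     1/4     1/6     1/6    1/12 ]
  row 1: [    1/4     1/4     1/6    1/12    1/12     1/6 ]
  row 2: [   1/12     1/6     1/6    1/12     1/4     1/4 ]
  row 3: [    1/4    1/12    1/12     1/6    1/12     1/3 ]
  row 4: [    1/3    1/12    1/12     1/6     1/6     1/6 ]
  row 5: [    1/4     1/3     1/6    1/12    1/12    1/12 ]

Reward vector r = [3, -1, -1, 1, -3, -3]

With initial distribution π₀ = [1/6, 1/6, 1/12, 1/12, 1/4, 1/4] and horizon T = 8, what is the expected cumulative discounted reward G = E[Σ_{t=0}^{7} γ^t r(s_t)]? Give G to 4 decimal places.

t=0: π = [0.1667, 0.1667, 0.0833, 0.0833, 0.2500, 0.2500], E[r] = -1.1667, γ^t·E[r] = -1.166667, running G = -1.166667
t=1: π = [0.2292, 0.2083, 0.1528, 0.1250, 0.1319, 0.1528], E[r] = -0.4028, γ^t·E[r] = -0.281944, running G = -1.448611
t=2: π = [0.1973, 0.2072, 0.1644, 0.1238, 0.1389, 0.1684], E[r] = -0.5775, γ^t·E[r] = -0.282998, running G = -1.731609
t=3: π = [0.2013, 0.2065, 0.1612, 0.1217, 0.1387, 0.1705], E[r] = -0.5700, γ^t·E[r] = -0.195518, running G = -1.927127
t=4: π = [0.2011, 0.2074, 0.1617, 0.1218, 0.1385, 0.1694], E[r] = -0.5677, γ^t·E[r] = -0.136299, running G = -2.063426
t=5: π = [0.2011, 0.2072, 0.1617, 0.1218, 0.1386, 0.1696], E[r] = -0.5685, γ^t·E[r] = -0.095546, running G = -2.158972
t=6: π = [0.2011, 0.2073, 0.1617, 0.1218, 0.1386, 0.1696], E[r] = -0.5684, γ^t·E[r] = -0.066871, running G = -2.225843
t=7: π = [0.2011, 0.2073, 0.1617, 0.1218, 0.1386, 0.1696], E[r] = -0.5684, γ^t·E[r] = -0.046810, running G = -2.272652

G = -2.2727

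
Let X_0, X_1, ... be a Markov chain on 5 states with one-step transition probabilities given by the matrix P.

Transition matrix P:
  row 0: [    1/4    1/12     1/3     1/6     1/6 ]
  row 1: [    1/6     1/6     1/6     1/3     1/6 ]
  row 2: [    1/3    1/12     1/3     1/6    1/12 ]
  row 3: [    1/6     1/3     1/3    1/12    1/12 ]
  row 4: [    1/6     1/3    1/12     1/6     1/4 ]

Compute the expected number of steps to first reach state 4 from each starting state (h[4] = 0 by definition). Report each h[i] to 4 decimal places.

h = [7.9229, 7.9133, 8.5831, 8.5301, 0.0000]

First-step conditioning: h[4] = 0; for i ≠ 4, h[i] = 1 + Σ_k P[i][k]·h[k].
  h[0] = 1 + 1/4·h[0] + 1/12·h[1] + 1/3·h[2] + 1/6·h[3]
  h[1] = 1 + 1/6·h[0] + 1/6·h[1] + 1/6·h[2] + 1/3·h[3]
  h[2] = 1 + 1/3·h[0] + 1/12·h[1] + 1/3·h[2] + 1/6·h[3]
  h[3] = 1 + 1/6·h[0] + 1/3·h[1] + 1/3·h[2] + 1/12·h[3]
Solving the 4×4 linear system over states ≠ 4 gives exactly h = [3288/415, 3284/415, 3562/415, 708/83, 0] (h[4] = 0 is the target).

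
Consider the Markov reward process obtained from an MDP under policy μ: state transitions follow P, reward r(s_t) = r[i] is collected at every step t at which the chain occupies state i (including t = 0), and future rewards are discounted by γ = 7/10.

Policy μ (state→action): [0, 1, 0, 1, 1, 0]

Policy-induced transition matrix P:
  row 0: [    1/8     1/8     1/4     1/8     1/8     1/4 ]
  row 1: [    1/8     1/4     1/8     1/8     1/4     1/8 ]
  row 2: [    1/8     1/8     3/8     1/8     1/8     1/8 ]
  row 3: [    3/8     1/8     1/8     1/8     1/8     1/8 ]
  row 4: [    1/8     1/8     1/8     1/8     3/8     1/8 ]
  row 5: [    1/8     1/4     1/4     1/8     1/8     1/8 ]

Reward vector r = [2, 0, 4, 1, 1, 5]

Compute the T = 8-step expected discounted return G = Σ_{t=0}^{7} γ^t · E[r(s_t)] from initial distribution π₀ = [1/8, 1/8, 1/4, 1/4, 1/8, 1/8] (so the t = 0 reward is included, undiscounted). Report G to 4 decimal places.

t=0: π = [0.1250, 0.1250, 0.2500, 0.2500, 0.1250, 0.1250], E[r] = 2.2500, γ^t·E[r] = 2.250000, running G = 2.250000
t=1: π = [0.1875, 0.1563, 0.2188, 0.1250, 0.1719, 0.1406], E[r] = 2.2500, γ^t·E[r] = 1.575000, running G = 3.825000
t=2: π = [0.1563, 0.1621, 0.2207, 0.1250, 0.1875, 0.1484], E[r] = 2.2500, γ^t·E[r] = 1.102500, running G = 4.927500
t=3: π = [0.1563, 0.1638, 0.2183, 0.1250, 0.1921, 0.1445], E[r] = 2.2253, γ^t·E[r] = 0.763292, running G = 5.690792
t=4: π = [0.1563, 0.1635, 0.2172, 0.1250, 0.1935, 0.1445], E[r] = 2.2223, γ^t·E[r] = 0.533579, running G = 6.224371
t=5: π = [0.1563, 0.1635, 0.2169, 0.1250, 0.1938, 0.1445], E[r] = 2.2215, γ^t·E[r] = 0.373373, running G = 6.597744
t=6: π = [0.1563, 0.1635, 0.2168, 0.1250, 0.1939, 0.1445], E[r] = 2.2213, γ^t·E[r] = 0.261337, running G = 6.859081
t=7: π = [0.1563, 0.1635, 0.2168, 0.1250, 0.1939, 0.1445], E[r] = 2.2213, γ^t·E[r] = 0.182932, running G = 7.042013

G = 7.0420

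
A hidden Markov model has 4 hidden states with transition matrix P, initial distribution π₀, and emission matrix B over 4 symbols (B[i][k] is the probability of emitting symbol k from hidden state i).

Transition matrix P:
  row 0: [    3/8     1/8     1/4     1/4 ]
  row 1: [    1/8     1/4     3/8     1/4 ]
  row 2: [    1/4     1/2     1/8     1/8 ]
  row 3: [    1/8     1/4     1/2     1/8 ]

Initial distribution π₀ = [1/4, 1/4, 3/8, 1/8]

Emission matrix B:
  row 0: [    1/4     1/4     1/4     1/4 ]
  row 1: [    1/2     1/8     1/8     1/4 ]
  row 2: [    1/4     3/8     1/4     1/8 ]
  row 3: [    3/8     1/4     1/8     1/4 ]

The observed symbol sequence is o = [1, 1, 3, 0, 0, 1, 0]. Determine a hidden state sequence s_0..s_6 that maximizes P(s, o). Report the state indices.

path = [2, 2, 1, 2, 1, 2, 1]

t=0: δ = [6.250e-02, 3.125e-02, 1.406e-01, 3.125e-02]  (obs o_0=1)
t=1: δ = [8.789e-03, 8.789e-03, 6.592e-03, 4.395e-03]  ψ = [2, 2, 2, 2]  (obs o_1=1)
t=2: δ = [8.240e-04, 8.240e-04, 4.120e-04, 5.493e-04]  ψ = [0, 2, 1, 0]  (obs o_2=3)
t=3: δ = [7.725e-05, 1.030e-04, 7.725e-05, 7.725e-05]  ψ = [0, 1, 1, 0]  (obs o_3=0)
t=4: δ = [7.242e-06, 1.931e-05, 9.656e-06, 9.656e-06]  ψ = [0, 2, 1, 1]  (obs o_4=0)
t=5: δ = [6.789e-07, 6.035e-07, 2.716e-06, 1.207e-06]  ψ = [0, 1, 1, 1]  (obs o_5=1)
t=6: δ = [1.697e-07, 6.789e-07, 1.509e-07, 1.273e-07]  ψ = [2, 2, 3, 2]  (obs o_6=0)
backtrack: best end state = 1; path = [2, 2, 1, 2, 1, 2, 1]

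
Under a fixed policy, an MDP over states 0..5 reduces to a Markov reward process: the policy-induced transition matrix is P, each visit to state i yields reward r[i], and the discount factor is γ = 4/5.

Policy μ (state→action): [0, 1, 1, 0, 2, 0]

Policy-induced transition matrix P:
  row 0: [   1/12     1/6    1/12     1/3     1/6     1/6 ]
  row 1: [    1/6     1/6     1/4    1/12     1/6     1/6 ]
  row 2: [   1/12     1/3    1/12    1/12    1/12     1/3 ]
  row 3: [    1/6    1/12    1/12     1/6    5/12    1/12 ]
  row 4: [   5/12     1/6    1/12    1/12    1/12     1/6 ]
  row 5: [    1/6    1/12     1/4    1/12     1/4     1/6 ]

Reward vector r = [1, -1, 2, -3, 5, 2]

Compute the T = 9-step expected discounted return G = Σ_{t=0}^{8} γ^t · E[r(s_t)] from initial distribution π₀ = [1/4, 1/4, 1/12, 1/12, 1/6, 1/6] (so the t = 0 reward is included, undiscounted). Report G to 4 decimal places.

t=0: π = [0.2500, 0.2500, 0.0833, 0.0833, 0.1667, 0.1667], E[r] = 1.0833, γ^t·E[r] = 1.083333, running G = 1.083333
t=1: π = [0.1806, 0.1597, 0.1528, 0.1528, 0.1806, 0.1736], E[r] = 1.1181, γ^t·E[r] = 0.894444, running G = 1.977778
t=2: π = [0.1840, 0.1649, 0.1389, 0.1412, 0.1916, 0.1794], E[r] = 1.1898, γ^t·E[r] = 0.761481, running G = 2.739259
t=3: π = [0.1876, 0.1631, 0.1407, 0.1411, 0.1894, 0.1780], E[r] = 1.1857, γ^t·E[r] = 0.607062, running G = 3.346321
t=4: π = [0.1866, 0.1635, 0.1402, 0.1420, 0.1893, 0.1784], E[r] = 1.1806, γ^t·E[r] = 0.483565, running G = 3.829886
t=5: π = [0.1867, 0.1633, 0.1403, 0.1418, 0.1896, 0.1782], E[r] = 1.1828, γ^t·E[r] = 0.387590, running G = 4.217476
t=6: π = [0.1868, 0.1634, 0.1403, 0.1418, 0.1895, 0.1782], E[r] = 1.1823, γ^t·E[r] = 0.309932, running G = 4.527408
t=7: π = [0.1868, 0.1634, 0.1403, 0.1419, 0.1895, 0.1782], E[r] = 1.1823, γ^t·E[r] = 0.247954, running G = 4.775362
t=8: π = [0.1868, 0.1634, 0.1403, 0.1419, 0.1895, 0.1782], E[r] = 1.1824, γ^t·E[r] = 0.198365, running G = 4.973728

G = 4.9737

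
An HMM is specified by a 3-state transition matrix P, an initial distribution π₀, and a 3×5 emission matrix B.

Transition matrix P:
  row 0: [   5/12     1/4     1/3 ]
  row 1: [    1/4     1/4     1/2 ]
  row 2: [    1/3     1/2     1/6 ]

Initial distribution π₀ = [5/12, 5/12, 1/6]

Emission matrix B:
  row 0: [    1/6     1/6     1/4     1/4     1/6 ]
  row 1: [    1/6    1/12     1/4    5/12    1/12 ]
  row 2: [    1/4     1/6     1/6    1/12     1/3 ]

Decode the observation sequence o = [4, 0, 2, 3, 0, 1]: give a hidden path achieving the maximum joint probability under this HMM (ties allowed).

t=0: δ = [6.944e-02, 3.472e-02, 5.556e-02]  (obs o_0=4)
t=1: δ = [4.823e-03, 4.630e-03, 5.787e-03]  ψ = [0, 2, 0]  (obs o_1=0)
t=2: δ = [5.023e-04, 7.234e-04, 3.858e-04]  ψ = [0, 2, 1]  (obs o_2=2)
t=3: δ = [5.233e-05, 8.038e-05, 3.014e-05]  ψ = [0, 2, 1]  (obs o_3=3)
t=4: δ = [3.634e-06, 3.349e-06, 1.005e-05]  ψ = [0, 1, 1]  (obs o_4=0)
t=5: δ = [5.582e-07, 4.186e-07, 2.791e-07]  ψ = [2, 2, 1]  (obs o_5=1)
backtrack: best end state = 0; path = [2, 1, 2, 1, 2, 0]

path = [2, 1, 2, 1, 2, 0]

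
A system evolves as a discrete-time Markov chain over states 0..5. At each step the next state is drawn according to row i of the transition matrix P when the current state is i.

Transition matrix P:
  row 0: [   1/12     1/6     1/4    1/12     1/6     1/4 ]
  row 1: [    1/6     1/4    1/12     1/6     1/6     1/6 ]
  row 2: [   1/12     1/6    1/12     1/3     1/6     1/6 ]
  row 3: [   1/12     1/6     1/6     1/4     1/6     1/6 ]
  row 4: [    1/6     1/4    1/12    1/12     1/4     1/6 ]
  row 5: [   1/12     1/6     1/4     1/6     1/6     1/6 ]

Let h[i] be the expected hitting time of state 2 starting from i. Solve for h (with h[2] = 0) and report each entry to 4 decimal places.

h = [5.7122, 6.7984, 0.0000, 6.2791, 6.8456, 5.7558]

First-step conditioning: h[2] = 0; for i ≠ 2, h[i] = 1 + Σ_k P[i][k]·h[k].
  h[0] = 1 + 1/12·h[0] + 1/6·h[1] + 1/12·h[3] + 1/6·h[4] + 1/4·h[5]
  h[1] = 1 + 1/6·h[0] + 1/4·h[1] + 1/6·h[3] + 1/6·h[4] + 1/6·h[5]
  h[3] = 1 + 1/12·h[0] + 1/6·h[1] + 1/4·h[3] + 1/6·h[4] + 1/6·h[5]
  h[4] = 1 + 1/6·h[0] + 1/4·h[1] + 1/12·h[3] + 1/4·h[4] + 1/6·h[5]
  h[5] = 1 + 1/12·h[0] + 1/6·h[1] + 1/6·h[3] + 1/6·h[4] + 1/6·h[5]
Solving the 5×5 linear system over states ≠ 2 gives exactly h = [190212/33299, 32340/4757, 0, 209088/33299, 227952/33299, 191664/33299] (h[2] = 0 is the target).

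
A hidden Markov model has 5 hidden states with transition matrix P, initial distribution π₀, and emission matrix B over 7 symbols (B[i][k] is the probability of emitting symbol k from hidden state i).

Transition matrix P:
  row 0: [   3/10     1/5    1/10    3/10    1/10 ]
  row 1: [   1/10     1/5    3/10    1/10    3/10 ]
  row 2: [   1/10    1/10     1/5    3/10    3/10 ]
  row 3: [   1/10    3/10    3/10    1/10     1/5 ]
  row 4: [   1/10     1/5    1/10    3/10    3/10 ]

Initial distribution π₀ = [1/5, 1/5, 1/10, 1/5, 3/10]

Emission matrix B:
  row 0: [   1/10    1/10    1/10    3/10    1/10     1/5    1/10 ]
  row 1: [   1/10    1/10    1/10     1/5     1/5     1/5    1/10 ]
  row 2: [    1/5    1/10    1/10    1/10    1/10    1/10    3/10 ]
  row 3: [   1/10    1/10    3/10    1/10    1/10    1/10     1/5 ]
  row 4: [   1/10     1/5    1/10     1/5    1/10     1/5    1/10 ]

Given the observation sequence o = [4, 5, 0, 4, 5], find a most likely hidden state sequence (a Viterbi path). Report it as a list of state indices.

t=0: δ = [2.000e-02, 4.000e-02, 1.000e-02, 2.000e-02, 3.000e-02]  (obs o_0=4)
t=1: δ = [1.200e-03, 1.600e-03, 1.200e-03, 9.000e-04, 2.400e-03]  ψ = [0, 1, 1, 4, 1]  (obs o_1=5)
t=2: δ = [3.600e-05, 4.800e-05, 9.600e-05, 7.200e-05, 7.200e-05]  ψ = [0, 4, 1, 4, 4]  (obs o_2=0)
t=3: δ = [1.080e-06, 4.320e-06, 2.160e-06, 2.880e-06, 2.880e-06]  ψ = [0, 3, 3, 2, 2]  (obs o_3=4)
t=4: δ = [8.640e-08, 1.728e-07, 1.296e-07, 8.640e-08, 2.592e-07]  ψ = [1, 1, 1, 4, 1]  (obs o_4=5)
backtrack: best end state = 4; path = [1, 4, 3, 1, 4]

path = [1, 4, 3, 1, 4]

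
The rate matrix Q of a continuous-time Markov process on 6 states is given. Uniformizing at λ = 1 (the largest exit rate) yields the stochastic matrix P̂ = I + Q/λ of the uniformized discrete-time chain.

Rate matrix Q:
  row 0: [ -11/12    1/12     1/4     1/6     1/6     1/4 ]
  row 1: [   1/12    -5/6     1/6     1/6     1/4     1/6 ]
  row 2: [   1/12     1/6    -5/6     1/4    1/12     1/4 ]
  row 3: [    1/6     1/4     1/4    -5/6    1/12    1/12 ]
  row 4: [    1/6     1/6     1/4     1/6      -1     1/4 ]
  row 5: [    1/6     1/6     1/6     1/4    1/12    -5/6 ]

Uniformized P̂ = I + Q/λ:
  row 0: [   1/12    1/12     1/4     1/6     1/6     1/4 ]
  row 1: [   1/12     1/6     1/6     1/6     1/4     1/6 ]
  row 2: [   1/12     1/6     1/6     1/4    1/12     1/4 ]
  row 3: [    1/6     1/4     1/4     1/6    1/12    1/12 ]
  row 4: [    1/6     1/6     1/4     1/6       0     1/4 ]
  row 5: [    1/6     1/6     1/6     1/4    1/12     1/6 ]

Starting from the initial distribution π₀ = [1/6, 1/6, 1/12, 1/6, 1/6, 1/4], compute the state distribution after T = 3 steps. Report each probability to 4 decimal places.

t=0: π = [0.1667, 0.1667, 0.0833, 0.1667, 0.1667, 0.2500]
t=1: π = [0.1319, 0.1667, 0.2083, 0.1944, 0.1111, 0.1875]
t=2: π = [0.1244, 0.1719, 0.2031, 0.1997, 0.1128, 0.1881]
t=3: π = [0.1250, 0.1729, 0.2031, 0.1993, 0.1129, 0.1867]

π = [0.1250, 0.1729, 0.2031, 0.1993, 0.1129, 0.1867]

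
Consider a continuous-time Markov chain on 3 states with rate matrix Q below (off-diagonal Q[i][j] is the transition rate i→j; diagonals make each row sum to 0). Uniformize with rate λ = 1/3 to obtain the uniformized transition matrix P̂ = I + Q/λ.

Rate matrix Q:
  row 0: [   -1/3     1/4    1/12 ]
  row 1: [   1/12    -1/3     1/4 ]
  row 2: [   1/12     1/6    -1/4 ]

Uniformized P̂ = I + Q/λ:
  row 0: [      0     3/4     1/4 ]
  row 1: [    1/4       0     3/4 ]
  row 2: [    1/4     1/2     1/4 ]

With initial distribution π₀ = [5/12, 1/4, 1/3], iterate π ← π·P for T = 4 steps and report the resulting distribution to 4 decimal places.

t=0: π = [0.4167, 0.2500, 0.3333]
t=1: π = [0.1458, 0.4792, 0.3750]
t=2: π = [0.2135, 0.2969, 0.4896]
t=3: π = [0.1966, 0.4049, 0.3984]
t=4: π = [0.2008, 0.3467, 0.4525]

π = [0.2008, 0.3467, 0.4525]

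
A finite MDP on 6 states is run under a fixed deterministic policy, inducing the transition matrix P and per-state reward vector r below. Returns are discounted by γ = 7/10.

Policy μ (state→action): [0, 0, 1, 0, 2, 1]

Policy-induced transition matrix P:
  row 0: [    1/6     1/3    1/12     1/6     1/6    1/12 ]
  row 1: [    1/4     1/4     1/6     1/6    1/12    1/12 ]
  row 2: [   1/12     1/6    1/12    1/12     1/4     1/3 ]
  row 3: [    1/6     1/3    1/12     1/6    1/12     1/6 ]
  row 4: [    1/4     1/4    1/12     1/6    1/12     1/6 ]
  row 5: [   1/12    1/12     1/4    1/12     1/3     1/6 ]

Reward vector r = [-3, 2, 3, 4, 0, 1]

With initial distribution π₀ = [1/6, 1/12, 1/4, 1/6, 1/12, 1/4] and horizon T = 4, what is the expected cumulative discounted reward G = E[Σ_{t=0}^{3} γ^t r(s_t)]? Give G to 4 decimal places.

G = 2.9816

t=0: π = [0.1667, 0.0833, 0.2500, 0.1667, 0.0833, 0.2500], E[r] = 1.3333, γ^t·E[r] = 1.333333, running G = 1.333333
t=1: π = [0.1389, 0.2153, 0.1319, 0.1250, 0.2014, 0.1875], E[r] = 1.0972, γ^t·E[r] = 0.768056, running G = 2.101389
t=2: π = [0.1748, 0.2297, 0.1325, 0.1400, 0.1638, 0.1591], E[r] = 1.0521, γ^t·E[r] = 0.515521, running G = 2.616910
t=3: π = [0.1752, 0.2387, 0.1290, 0.1424, 0.1598, 0.1550], E[r] = 1.0634, γ^t·E[r] = 0.364735, running G = 2.981645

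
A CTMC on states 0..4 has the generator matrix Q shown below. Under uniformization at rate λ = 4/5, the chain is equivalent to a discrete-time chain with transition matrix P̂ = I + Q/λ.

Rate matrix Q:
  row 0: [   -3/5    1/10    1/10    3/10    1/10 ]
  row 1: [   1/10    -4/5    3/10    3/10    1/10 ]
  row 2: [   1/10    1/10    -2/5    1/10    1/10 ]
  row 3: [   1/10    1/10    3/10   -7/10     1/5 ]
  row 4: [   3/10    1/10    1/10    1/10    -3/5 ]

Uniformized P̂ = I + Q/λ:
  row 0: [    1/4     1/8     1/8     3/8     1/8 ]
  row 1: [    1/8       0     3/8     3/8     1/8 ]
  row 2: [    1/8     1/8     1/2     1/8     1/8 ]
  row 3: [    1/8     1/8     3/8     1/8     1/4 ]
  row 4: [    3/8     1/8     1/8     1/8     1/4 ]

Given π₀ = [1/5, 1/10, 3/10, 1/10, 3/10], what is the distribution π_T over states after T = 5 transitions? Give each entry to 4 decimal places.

π = [0.1920, 0.1111, 0.3245, 0.2008, 0.1716]

t=0: π = [0.2000, 0.1000, 0.3000, 0.1000, 0.3000]
t=1: π = [0.2250, 0.1125, 0.2875, 0.2000, 0.1750]
t=2: π = [0.1969, 0.1109, 0.3109, 0.2094, 0.1719]
t=3: π = [0.1926, 0.1111, 0.3217, 0.2020, 0.1727]
t=4: π = [0.1922, 0.1111, 0.3239, 0.2009, 0.1718]
t=5: π = [0.1920, 0.1111, 0.3245, 0.2008, 0.1716]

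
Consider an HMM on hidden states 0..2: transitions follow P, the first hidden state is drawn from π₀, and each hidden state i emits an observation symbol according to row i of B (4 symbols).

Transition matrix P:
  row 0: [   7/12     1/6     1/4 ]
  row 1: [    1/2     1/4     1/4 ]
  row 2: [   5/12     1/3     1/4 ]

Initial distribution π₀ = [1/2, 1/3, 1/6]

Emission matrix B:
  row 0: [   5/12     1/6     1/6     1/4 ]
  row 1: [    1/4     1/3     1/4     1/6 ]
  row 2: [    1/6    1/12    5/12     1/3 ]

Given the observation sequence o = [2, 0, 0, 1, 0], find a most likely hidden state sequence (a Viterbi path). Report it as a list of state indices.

path = [0, 0, 0, 0, 0]

t=0: δ = [8.333e-02, 8.333e-02, 6.944e-02]  (obs o_0=2)
t=1: δ = [2.025e-02, 5.787e-03, 3.472e-03]  ψ = [0, 2, 0]  (obs o_1=0)
t=2: δ = [4.923e-03, 8.439e-04, 8.439e-04]  ψ = [0, 0, 0]  (obs o_2=0)
t=3: δ = [4.786e-04, 2.735e-04, 1.026e-04]  ψ = [0, 0, 0]  (obs o_3=1)
t=4: δ = [1.163e-04, 1.994e-05, 1.994e-05]  ψ = [0, 0, 0]  (obs o_4=0)
backtrack: best end state = 0; path = [0, 0, 0, 0, 0]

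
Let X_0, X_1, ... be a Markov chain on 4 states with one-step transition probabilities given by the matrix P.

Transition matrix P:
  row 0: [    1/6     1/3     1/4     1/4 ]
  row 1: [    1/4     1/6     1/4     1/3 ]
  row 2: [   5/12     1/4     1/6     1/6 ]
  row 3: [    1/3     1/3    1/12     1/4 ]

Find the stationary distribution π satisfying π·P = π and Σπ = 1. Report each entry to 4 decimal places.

Balance equations π_j = Σ_i π_i·P[i][j]:
  π_0 = 1/6·π_0 + 1/4·π_1 + 5/12·π_2 + 1/3·π_3
  π_1 = 1/3·π_0 + 1/6·π_1 + 1/4·π_2 + 1/3·π_3
  π_2 = 1/4·π_0 + 1/4·π_1 + 1/6·π_2 + 1/12·π_3
  normalize: π_0 + π_1 + π_2 + π_3 = 1
Solving the linear system gives exactly π = [201/718, 293/1077, 206/1077, 553/2154].

π = [0.2799, 0.2721, 0.1913, 0.2567]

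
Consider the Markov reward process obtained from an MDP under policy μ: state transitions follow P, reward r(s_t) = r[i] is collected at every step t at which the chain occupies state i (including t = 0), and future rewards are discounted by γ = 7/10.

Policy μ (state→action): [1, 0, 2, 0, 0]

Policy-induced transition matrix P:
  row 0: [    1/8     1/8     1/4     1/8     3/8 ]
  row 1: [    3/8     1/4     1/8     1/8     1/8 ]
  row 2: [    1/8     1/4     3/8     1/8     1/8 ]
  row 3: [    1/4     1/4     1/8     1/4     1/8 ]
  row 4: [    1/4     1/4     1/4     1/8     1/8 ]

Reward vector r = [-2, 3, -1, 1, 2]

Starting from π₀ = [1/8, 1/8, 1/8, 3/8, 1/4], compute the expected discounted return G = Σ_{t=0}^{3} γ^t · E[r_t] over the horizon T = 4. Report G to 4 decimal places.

G = 1.6521

t=0: π = [0.1250, 0.1250, 0.1250, 0.3750, 0.2500], E[r] = 0.8750, γ^t·E[r] = 0.875000, running G = 0.875000
t=1: π = [0.2344, 0.2344, 0.2031, 0.1719, 0.1563], E[r] = 0.5156, γ^t·E[r] = 0.360938, running G = 1.235938
t=2: π = [0.2246, 0.2207, 0.2246, 0.1465, 0.1836], E[r] = 0.5020, γ^t·E[r] = 0.245957, running G = 1.481895
t=3: π = [0.2214, 0.2219, 0.2322, 0.1433, 0.1812], E[r] = 0.4963, γ^t·E[r] = 0.170244, running G = 1.652138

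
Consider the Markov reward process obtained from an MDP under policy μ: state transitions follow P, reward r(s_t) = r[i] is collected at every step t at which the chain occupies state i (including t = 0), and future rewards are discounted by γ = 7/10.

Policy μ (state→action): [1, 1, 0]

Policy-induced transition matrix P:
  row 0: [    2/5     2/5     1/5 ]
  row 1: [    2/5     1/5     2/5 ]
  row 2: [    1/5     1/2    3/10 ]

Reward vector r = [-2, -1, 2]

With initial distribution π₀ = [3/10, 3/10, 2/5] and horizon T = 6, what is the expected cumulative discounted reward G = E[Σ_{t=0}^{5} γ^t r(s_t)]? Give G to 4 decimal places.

G = -0.9269

t=0: π = [0.3000, 0.3000, 0.4000], E[r] = -0.1000, γ^t·E[r] = -0.100000, running G = -0.100000
t=1: π = [0.3200, 0.3800, 0.3000], E[r] = -0.4200, γ^t·E[r] = -0.294000, running G = -0.394000
t=2: π = [0.3400, 0.3540, 0.3060], E[r] = -0.4220, γ^t·E[r] = -0.206780, running G = -0.600780
t=3: π = [0.3388, 0.3598, 0.3014], E[r] = -0.4346, γ^t·E[r] = -0.149068, running G = -0.749848
t=4: π = [0.3397, 0.3582, 0.3021], E[r] = -0.4334, γ^t·E[r] = -0.104064, running G = -0.853912
t=5: π = [0.3396, 0.3586, 0.3018], E[r] = -0.4340, γ^t·E[r] = -0.072949, running G = -0.926861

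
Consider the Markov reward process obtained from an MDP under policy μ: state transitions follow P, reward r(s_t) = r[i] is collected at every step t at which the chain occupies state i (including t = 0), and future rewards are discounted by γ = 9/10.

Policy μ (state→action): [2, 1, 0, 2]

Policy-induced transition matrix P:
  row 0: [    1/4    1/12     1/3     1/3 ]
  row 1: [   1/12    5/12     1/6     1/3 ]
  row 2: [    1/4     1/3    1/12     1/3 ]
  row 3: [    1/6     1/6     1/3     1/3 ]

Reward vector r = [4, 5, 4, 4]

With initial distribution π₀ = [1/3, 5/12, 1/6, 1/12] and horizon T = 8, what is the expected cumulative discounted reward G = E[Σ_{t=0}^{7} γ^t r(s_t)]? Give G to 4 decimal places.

t=0: π = [0.3333, 0.4167, 0.1667, 0.0833], E[r] = 4.4167, γ^t·E[r] = 4.416667, running G = 4.416667
t=1: π = [0.1736, 0.2708, 0.2222, 0.3333], E[r] = 4.2708, γ^t·E[r] = 3.843750, running G = 8.260417
t=2: π = [0.1771, 0.2569, 0.2326, 0.3333], E[r] = 4.2569, γ^t·E[r] = 3.448125, running G = 11.708542
t=3: π = [0.1794, 0.2549, 0.2323, 0.3333], E[r] = 4.2549, γ^t·E[r] = 3.101836, running G = 14.810378
t=4: π = [0.1797, 0.2542, 0.2328, 0.3333], E[r] = 4.2542, γ^t·E[r] = 2.791162, running G = 17.601540
t=5: π = [0.1799, 0.2540, 0.2328, 0.3333], E[r] = 4.2540, γ^t·E[r] = 2.511959, running G = 20.113499
t=6: π = [0.1799, 0.2540, 0.2328, 0.3333], E[r] = 4.2540, γ^t·E[r] = 2.260740, running G = 22.374239
t=7: π = [0.1799, 0.2540, 0.2328, 0.3333], E[r] = 4.2540, γ^t·E[r] = 2.034661, running G = 24.408900

G = 24.4089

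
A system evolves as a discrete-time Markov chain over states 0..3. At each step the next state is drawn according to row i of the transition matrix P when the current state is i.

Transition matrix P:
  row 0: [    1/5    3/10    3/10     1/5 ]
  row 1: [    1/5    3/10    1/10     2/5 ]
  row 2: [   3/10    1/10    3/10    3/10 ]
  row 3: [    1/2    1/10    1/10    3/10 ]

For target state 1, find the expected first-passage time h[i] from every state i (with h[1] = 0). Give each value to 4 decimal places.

h = [5.0000, 0.0000, 6.0870, 5.8696]

First-step conditioning: h[1] = 0; for i ≠ 1, h[i] = 1 + Σ_k P[i][k]·h[k].
  h[0] = 1 + 1/5·h[0] + 3/10·h[2] + 1/5·h[3]
  h[2] = 1 + 3/10·h[0] + 3/10·h[2] + 3/10·h[3]
  h[3] = 1 + 1/2·h[0] + 1/10·h[2] + 3/10·h[3]
Solving the 3×3 linear system over states ≠ 1 gives exactly h = [5, 0, 140/23, 135/23] (h[1] = 0 is the target).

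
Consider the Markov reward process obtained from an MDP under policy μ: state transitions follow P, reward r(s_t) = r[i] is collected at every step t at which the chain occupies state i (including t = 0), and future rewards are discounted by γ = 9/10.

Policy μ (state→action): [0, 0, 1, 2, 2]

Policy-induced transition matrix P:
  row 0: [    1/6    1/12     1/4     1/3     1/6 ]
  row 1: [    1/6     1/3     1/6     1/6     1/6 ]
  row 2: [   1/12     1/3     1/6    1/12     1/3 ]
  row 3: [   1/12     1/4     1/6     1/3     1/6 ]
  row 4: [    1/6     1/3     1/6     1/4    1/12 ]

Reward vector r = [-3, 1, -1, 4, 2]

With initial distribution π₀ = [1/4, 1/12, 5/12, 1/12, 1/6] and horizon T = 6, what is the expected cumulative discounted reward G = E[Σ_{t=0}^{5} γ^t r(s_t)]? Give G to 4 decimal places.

t=0: π = [0.2500, 0.0833, 0.4167, 0.0833, 0.1667], E[r] = -0.4167, γ^t·E[r] = -0.416667, running G = -0.416667
t=1: π = [0.1250, 0.2639, 0.1875, 0.2014, 0.2222], E[r] = 0.9514, γ^t·E[r] = 0.856250, running G = 0.439583
t=2: π = [0.1343, 0.2853, 0.1771, 0.2240, 0.1794], E[r] = 0.9601, γ^t·E[r] = 0.777656, running G = 1.217240
t=3: π = [0.1332, 0.2811, 0.1779, 0.2266, 0.1812], E[r] = 0.9722, γ^t·E[r] = 0.708750, running G = 1.925990
t=4: π = [0.1330, 0.2811, 0.1778, 0.2269, 0.1812], E[r] = 0.9746, γ^t·E[r] = 0.639404, running G = 2.565394
t=5: π = [0.1329, 0.2812, 0.1777, 0.2269, 0.1812], E[r] = 0.9747, γ^t·E[r] = 0.575568, running G = 3.140962

G = 3.1410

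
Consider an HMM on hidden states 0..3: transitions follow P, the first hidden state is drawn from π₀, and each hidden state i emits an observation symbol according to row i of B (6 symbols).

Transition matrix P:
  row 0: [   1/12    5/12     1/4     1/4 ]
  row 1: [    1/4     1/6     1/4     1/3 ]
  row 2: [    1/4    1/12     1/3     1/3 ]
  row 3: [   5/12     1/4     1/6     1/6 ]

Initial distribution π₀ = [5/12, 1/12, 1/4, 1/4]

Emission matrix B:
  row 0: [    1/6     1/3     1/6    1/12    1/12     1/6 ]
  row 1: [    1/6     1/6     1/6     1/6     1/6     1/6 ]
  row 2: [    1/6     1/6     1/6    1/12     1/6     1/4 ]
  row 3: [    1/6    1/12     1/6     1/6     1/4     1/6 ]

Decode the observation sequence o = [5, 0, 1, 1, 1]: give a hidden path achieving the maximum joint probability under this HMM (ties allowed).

t=0: δ = [6.944e-02, 1.389e-02, 6.250e-02, 4.167e-02]  (obs o_0=5)
t=1: δ = [2.894e-03, 4.823e-03, 3.472e-03, 3.472e-03]  ψ = [3, 0, 2, 2]  (obs o_1=0)
t=2: δ = [4.823e-04, 2.009e-04, 2.009e-04, 1.340e-04]  ψ = [3, 0, 1, 1]  (obs o_2=1)
t=3: δ = [1.861e-05, 3.349e-05, 2.009e-05, 1.005e-05]  ψ = [3, 0, 0, 0]  (obs o_3=1)
t=4: δ = [2.791e-06, 1.292e-06, 1.395e-06, 9.303e-07]  ψ = [1, 0, 1, 1]  (obs o_4=1)
backtrack: best end state = 0; path = [2, 3, 0, 1, 0]

path = [2, 3, 0, 1, 0]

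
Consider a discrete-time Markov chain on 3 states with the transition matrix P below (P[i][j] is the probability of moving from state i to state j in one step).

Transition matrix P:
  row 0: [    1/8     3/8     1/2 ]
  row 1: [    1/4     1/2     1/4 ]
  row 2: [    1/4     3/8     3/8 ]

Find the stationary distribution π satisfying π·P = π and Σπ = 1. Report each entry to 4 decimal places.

π = [0.2222, 0.4286, 0.3492]

Balance equations π_j = Σ_i π_i·P[i][j]:
  π_0 = 1/8·π_0 + 1/4·π_1 + 1/4·π_2
  π_1 = 3/8·π_0 + 1/2·π_1 + 3/8·π_2
  normalize: π_0 + π_1 + π_2 = 1
Solving the linear system gives exactly π = [2/9, 3/7, 22/63].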